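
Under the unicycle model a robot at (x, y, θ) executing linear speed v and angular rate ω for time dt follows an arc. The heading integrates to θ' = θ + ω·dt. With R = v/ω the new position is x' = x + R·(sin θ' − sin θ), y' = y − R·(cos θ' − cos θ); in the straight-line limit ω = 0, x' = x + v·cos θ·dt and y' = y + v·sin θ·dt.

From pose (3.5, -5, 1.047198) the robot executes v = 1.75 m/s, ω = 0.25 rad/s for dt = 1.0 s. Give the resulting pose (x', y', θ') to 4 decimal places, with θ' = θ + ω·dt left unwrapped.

θ' = 1.0472 + 0.25·1.0 = 1.2972
R = v/ω = 1.75/0.25 = 7.0000
x' = 3.5 + 7.0000·(sin 1.2972 − sin 1.0472) = 4.1775
y' = -5 − 7.0000·(cos 1.2972 − cos 1.0472) = -3.3914

(4.1775, -3.3914, 1.2972)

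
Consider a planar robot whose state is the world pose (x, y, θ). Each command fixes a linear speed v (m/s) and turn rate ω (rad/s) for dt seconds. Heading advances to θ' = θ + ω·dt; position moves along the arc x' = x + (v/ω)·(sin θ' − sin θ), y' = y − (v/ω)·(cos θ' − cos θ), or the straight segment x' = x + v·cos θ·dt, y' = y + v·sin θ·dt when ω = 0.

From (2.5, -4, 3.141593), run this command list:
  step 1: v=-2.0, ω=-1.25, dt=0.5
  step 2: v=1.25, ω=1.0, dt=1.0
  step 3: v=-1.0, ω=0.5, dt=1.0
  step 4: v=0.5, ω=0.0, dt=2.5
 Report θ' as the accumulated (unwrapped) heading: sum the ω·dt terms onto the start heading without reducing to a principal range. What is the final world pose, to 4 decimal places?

(2.2482, -4.5334, 4.0166)

step 1: θ'=2.5166 (R=1.6000) → pose (3.4362, -4.3025, 2.5166)
step 2: θ'=3.5166 (R=1.2500) → pose (2.2469, -4.1530, 3.5166)
step 3: θ'=4.0166 (R=-2.0000) → pose (3.0495, -3.5740, 4.0166)
step 4: θ'=4.0166 (straight) → pose (2.2482, -4.5334, 4.0166)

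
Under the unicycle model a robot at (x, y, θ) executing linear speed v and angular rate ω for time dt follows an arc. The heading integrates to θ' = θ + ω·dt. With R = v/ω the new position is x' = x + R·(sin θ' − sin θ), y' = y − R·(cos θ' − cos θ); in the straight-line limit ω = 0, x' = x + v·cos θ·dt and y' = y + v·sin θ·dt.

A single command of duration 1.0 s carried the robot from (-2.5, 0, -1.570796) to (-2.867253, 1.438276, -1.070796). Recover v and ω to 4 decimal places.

v = -1.5000, ω = 0.5000

Δθ = -1.070796 − -1.570796 = 0.500000
ω = Δθ/dt = 0.500000/1.0 = 0.5000
R = −Δy/(cos θ' − cos θ) = -3.0000
v = R·ω = -3.0000·0.5000 = -1.5000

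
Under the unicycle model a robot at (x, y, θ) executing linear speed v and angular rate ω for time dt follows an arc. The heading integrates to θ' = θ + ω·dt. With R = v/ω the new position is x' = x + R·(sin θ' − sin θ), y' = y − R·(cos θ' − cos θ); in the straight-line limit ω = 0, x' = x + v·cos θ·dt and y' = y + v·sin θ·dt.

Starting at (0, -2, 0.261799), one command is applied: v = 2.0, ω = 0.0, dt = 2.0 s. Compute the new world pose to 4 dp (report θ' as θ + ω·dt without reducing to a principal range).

θ' = 0.2618 + 0.0·2.0 = 0.2618
ω = 0 → straight: x' = 0 + 2.0·cos(0.2618)·2.0 = 3.8637
y' = -2 + 2.0·sin(0.2618)·2.0 = -0.9647

(3.8637, -0.9647, 0.2618)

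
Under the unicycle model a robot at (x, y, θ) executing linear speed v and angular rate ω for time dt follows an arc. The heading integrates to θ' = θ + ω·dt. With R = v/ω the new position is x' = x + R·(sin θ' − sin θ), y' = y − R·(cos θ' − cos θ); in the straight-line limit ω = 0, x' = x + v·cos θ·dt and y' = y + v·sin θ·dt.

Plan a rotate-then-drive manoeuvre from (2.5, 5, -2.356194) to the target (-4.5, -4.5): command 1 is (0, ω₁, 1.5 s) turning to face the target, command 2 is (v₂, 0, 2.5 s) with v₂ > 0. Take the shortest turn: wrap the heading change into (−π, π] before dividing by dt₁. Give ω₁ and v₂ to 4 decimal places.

heading to target = atan2(-4.5−5, -4.5−2.5) = -2.2058
Δθ = wrap(-2.2058 − -2.3562) = 0.1504; ω₁ = Δθ/dt₁ = 0.1002
distance = √((-4.5−2.5)² + (-4.5−5)²) = 11.8004; v₂ = distance/dt₂ = 4.7202

ω₁ = 0.1002, v₂ = 4.7202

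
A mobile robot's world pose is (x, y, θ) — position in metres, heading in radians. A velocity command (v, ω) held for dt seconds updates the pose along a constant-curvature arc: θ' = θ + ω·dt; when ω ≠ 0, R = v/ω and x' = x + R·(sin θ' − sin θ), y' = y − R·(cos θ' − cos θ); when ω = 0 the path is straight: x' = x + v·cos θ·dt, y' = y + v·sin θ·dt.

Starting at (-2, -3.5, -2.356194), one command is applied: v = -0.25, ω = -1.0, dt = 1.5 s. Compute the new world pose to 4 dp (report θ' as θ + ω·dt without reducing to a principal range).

θ' = -2.3562 + -1.0·1.5 = -3.8562
R = v/ω = -0.25/-1.0 = 0.2500
x' = -2 + 0.2500·(sin -3.8562 − sin -2.3562) = -1.6594
y' = -3.5 − 0.2500·(cos -3.8562 − cos -2.3562) = -3.4879

(-1.6594, -3.4879, -3.8562)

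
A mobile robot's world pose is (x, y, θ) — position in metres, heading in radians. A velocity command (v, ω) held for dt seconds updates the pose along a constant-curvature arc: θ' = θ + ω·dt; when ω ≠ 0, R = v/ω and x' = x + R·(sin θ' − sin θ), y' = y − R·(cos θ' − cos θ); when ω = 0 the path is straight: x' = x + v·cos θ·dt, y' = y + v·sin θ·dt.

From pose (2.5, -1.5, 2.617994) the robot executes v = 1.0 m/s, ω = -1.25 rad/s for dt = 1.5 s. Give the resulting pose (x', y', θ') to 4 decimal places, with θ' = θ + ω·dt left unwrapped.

(2.3588, -0.2180, 0.7430)

θ' = 2.6180 + -1.25·1.5 = 0.7430
R = v/ω = 1.0/-1.25 = -0.8000
x' = 2.5 + -0.8000·(sin 0.7430 − sin 2.6180) = 2.3588
y' = -1.5 − -0.8000·(cos 0.7430 − cos 2.6180) = -0.2180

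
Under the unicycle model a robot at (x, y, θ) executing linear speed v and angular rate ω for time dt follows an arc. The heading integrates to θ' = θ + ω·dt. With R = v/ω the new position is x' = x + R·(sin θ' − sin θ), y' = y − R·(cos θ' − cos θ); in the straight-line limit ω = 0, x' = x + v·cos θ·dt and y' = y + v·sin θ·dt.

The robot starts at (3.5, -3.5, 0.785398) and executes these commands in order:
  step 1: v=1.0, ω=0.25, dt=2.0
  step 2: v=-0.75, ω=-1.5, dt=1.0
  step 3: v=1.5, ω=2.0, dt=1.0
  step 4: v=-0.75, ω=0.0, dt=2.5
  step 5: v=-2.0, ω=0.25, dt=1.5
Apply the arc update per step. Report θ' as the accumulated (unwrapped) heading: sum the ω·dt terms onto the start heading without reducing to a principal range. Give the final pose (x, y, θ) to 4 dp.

step 1: θ'=1.2854 (R=4.0000) → pose (4.5098, -1.7977, 1.2854)
step 2: θ'=-0.2146 (R=0.5000) → pose (3.9235, -2.1455, -0.2146)
step 3: θ'=1.7854 (R=0.7500) → pose (4.8160, -1.2530, 1.7854)
step 4: θ'=1.7854 (straight) → pose (5.2153, -3.0850, 1.7854)
step 5: θ'=2.1604 (R=-8.0000) → pose (6.3825, -5.8295, 2.1604)

(6.3825, -5.8295, 2.1604)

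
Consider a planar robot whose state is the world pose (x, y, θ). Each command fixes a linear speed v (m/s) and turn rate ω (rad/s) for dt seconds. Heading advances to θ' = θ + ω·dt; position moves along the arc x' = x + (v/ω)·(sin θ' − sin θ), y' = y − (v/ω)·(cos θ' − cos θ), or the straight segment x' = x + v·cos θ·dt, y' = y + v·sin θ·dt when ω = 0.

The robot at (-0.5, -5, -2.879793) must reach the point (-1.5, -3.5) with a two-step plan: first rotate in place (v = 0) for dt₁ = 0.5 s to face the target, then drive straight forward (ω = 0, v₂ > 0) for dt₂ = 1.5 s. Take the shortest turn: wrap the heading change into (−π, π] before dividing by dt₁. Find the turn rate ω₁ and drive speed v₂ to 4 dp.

heading to target = atan2(-3.5−-5, -1.5−-0.5) = 2.1588
Δθ = wrap(2.1588 − -2.8798) = -1.2446; ω₁ = Δθ/dt₁ = -2.4892
distance = √((-1.5−-0.5)² + (-3.5−-5)²) = 1.8028; v₂ = distance/dt₂ = 1.2019

ω₁ = -2.4892, v₂ = 1.2019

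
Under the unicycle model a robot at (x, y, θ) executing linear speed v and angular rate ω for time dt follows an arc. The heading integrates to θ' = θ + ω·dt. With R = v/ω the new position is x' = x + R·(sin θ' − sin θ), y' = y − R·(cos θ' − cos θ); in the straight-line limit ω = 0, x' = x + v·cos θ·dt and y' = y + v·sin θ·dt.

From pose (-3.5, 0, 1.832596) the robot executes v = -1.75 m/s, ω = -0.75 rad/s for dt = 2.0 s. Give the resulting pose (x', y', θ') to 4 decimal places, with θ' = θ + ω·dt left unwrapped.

(-4.9920, -2.8094, 0.3326)

θ' = 1.8326 + -0.75·2.0 = 0.3326
R = v/ω = -1.75/-0.75 = 2.3333
x' = -3.5 + 2.3333·(sin 0.3326 − sin 1.8326) = -4.9920
y' = 0 − 2.3333·(cos 0.3326 − cos 1.8326) = -2.8094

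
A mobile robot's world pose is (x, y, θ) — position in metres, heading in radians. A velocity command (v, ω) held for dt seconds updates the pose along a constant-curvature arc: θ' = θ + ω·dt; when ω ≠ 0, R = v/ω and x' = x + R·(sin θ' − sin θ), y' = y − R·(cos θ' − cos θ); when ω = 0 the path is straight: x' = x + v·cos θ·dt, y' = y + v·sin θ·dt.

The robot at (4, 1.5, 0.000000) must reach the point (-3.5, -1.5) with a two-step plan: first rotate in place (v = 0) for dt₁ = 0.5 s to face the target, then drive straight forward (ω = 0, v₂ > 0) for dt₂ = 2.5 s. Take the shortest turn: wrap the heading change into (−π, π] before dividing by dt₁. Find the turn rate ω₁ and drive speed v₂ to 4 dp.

ω₁ = -5.5222, v₂ = 3.2311

heading to target = atan2(-1.5−1.5, -3.5−4) = -2.7611
Δθ = wrap(-2.7611 − 0.0000) = -2.7611; ω₁ = Δθ/dt₁ = -5.5222
distance = √((-3.5−4)² + (-1.5−1.5)²) = 8.0777; v₂ = distance/dt₂ = 3.2311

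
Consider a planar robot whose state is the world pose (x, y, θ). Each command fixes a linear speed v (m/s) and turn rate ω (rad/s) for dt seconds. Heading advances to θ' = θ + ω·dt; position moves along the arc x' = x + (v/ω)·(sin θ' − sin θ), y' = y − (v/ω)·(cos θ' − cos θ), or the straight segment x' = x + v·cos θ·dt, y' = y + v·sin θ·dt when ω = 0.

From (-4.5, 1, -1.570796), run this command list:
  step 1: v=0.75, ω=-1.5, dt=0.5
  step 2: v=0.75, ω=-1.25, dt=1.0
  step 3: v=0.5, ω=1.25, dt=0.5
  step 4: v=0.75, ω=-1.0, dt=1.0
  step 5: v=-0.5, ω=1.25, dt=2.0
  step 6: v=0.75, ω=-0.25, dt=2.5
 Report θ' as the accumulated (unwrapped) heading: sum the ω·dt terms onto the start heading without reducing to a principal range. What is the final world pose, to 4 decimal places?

step 1: θ'=-2.3208 (R=-0.5000) → pose (-4.6342, 0.6592, -2.3208)
step 2: θ'=-3.5708 (R=-0.6000) → pose (-5.3229, 0.5226, -3.5708)
step 3: θ'=-2.9458 (R=0.4000) → pose (-5.5671, 0.5512, -2.9458)
step 4: θ'=-3.9458 (R=-0.7500) → pose (-6.2533, 0.7666, -3.9458)
step 5: θ'=-1.4458 (R=-0.4000) → pose (-5.5683, 1.0940, -1.4458)
step 6: θ'=-2.0708 (R=-3.0000) → pose (-5.9121, -0.7183, -2.0708)

(-5.9121, -0.7183, -2.0708)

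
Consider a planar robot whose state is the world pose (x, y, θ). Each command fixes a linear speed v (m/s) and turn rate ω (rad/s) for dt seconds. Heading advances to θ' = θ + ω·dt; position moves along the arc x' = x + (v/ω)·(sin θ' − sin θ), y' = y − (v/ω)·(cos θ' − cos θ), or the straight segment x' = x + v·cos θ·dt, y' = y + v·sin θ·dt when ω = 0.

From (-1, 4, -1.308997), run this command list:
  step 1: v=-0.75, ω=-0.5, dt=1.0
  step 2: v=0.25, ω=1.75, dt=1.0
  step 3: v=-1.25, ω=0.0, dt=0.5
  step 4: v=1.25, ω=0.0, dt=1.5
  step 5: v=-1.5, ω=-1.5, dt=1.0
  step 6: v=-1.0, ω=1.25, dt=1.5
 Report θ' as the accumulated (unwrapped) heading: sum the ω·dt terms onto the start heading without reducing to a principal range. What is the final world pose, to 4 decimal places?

(-1.6201, 6.2296, 0.3160)

step 1: θ'=-1.8090 (R=1.5000) → pose (-1.0088, 4.7422, -1.8090)
step 2: θ'=-0.0590 (R=0.1429) → pose (-0.8784, 4.5658, -0.0590)
step 3: θ'=-0.0590 (straight) → pose (-1.5023, 4.6027, -0.0590)
step 4: θ'=-0.0590 (straight) → pose (0.3695, 4.4921, -0.0590)
step 5: θ'=-1.5590 (R=1.0000) → pose (-0.5715, 5.4786, -1.5590)
step 6: θ'=0.3160 (R=-0.8000) → pose (-1.6201, 6.2296, 0.3160)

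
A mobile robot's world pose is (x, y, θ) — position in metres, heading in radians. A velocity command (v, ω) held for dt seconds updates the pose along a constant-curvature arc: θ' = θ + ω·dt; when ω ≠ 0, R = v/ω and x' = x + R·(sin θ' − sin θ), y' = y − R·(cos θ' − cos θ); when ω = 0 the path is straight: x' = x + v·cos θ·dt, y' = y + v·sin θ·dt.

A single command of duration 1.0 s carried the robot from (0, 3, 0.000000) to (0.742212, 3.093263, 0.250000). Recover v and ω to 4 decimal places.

Δθ = 0.250000 − 0.000000 = 0.250000
ω = Δθ/dt = 0.250000/1.0 = 0.2500
R = Δx/(sin θ' − sin θ) = 3.0000
v = R·ω = 3.0000·0.2500 = 0.7500

v = 0.7500, ω = 0.2500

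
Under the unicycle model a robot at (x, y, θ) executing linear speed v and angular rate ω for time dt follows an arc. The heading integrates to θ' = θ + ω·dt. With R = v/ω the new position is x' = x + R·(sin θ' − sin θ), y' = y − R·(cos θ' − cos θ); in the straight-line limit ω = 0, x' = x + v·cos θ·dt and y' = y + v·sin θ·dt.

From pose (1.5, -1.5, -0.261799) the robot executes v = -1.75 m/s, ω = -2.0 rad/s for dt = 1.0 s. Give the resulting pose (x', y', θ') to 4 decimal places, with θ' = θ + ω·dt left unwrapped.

(1.0522, -0.0972, -2.2618)

θ' = -0.2618 + -2.0·1.0 = -2.2618
R = v/ω = -1.75/-2.0 = 0.8750
x' = 1.5 + 0.8750·(sin -2.2618 − sin -0.2618) = 1.0522
y' = -1.5 − 0.8750·(cos -2.2618 − cos -0.2618) = -0.0972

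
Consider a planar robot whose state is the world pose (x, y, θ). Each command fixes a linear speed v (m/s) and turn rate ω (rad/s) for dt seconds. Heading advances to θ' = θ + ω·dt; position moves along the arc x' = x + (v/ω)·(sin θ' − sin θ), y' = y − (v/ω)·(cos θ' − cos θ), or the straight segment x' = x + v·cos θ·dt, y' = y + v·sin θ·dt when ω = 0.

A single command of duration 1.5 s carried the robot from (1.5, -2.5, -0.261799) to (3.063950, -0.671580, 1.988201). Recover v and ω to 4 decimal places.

v = 2.0000, ω = 1.5000

Δθ = 1.988201 − -0.261799 = 2.250000
ω = Δθ/dt = 2.250000/1.5 = 1.5000
R = −Δy/(cos θ' − cos θ) = 1.3333
v = R·ω = 1.3333·1.5000 = 2.0000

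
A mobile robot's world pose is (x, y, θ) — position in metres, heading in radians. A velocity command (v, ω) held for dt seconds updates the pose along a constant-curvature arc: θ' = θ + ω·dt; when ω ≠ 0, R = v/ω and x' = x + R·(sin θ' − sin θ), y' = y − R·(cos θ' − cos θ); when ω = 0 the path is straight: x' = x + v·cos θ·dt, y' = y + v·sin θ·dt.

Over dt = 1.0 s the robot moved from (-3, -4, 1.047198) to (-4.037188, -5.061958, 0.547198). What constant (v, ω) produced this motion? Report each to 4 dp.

v = -1.5000, ω = -0.5000

Δθ = 0.547198 − 1.047198 = -0.500000
ω = Δθ/dt = -0.500000/1.0 = -0.5000
R = −Δy/(cos θ' − cos θ) = 3.0000
v = R·ω = 3.0000·-0.5000 = -1.5000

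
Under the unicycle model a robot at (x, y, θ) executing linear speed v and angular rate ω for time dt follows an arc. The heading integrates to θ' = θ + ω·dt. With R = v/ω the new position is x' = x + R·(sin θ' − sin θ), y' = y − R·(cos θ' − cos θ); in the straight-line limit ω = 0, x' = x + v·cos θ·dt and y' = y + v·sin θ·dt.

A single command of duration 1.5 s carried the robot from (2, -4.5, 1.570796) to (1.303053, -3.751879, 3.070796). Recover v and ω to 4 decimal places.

Δθ = 3.070796 − 1.570796 = 1.500000
ω = Δθ/dt = 1.500000/1.5 = 1.0000
R = −Δy/(cos θ' − cos θ) = 0.7500
v = R·ω = 0.7500·1.0000 = 0.7500

v = 0.7500, ω = 1.0000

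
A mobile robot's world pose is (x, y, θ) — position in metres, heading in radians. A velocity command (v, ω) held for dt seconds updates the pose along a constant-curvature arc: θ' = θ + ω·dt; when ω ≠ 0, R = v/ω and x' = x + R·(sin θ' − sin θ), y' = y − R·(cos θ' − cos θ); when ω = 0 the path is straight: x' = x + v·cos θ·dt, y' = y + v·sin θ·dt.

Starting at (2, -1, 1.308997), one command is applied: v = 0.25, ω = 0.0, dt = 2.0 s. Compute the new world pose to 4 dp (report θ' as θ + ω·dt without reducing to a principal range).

θ' = 1.3090 + 0.0·2.0 = 1.3090
ω = 0 → straight: x' = 2 + 0.25·cos(1.3090)·2.0 = 2.1294
y' = -1 + 0.25·sin(1.3090)·2.0 = -0.5170

(2.1294, -0.5170, 1.3090)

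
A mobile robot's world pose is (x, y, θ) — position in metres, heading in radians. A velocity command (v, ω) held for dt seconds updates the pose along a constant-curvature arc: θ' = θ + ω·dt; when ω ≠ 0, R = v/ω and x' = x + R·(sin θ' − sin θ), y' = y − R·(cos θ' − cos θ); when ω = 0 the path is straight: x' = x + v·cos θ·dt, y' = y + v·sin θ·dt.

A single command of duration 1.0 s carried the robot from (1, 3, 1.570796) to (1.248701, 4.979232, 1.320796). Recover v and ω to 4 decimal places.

Δθ = 1.320796 − 1.570796 = -0.250000
ω = Δθ/dt = -0.250000/1.0 = -0.2500
R = −Δy/(cos θ' − cos θ) = -8.0000
v = R·ω = -8.0000·-0.2500 = 2.0000

v = 2.0000, ω = -0.2500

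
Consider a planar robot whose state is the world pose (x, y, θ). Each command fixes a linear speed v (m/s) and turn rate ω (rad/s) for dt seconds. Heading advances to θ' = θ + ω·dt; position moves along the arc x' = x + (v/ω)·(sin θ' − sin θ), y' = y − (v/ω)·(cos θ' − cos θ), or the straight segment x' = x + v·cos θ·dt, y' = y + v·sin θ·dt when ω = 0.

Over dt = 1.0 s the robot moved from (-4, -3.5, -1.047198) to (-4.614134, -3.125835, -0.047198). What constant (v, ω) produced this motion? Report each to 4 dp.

v = -0.7500, ω = 1.0000

Δθ = -0.047198 − -1.047198 = 1.000000
ω = Δθ/dt = 1.000000/1.0 = 1.0000
R = Δx/(sin θ' − sin θ) = -0.7500
v = R·ω = -0.7500·1.0000 = -0.7500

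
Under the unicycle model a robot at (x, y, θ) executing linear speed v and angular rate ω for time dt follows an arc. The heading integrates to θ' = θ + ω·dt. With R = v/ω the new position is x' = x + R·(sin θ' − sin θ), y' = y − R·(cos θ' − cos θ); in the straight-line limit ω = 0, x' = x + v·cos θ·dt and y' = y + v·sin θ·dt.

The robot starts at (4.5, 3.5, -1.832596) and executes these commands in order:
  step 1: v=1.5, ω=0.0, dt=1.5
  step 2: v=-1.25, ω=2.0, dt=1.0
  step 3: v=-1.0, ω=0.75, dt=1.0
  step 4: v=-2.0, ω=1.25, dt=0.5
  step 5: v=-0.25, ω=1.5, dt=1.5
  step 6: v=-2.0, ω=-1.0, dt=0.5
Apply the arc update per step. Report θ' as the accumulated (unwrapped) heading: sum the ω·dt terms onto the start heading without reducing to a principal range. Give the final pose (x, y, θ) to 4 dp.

step 1: θ'=-1.8326 (straight) → pose (3.9177, 1.3267, -1.8326)
step 2: θ'=0.1674 (R=-0.6250) → pose (3.2098, 2.1047, 0.1674)
step 3: θ'=0.9174 (R=-1.3333) → pose (2.3733, 1.6005, 0.9174)
step 4: θ'=1.5424 (R=-1.6000) → pose (2.0444, 0.6733, 1.5424)
step 5: θ'=3.7924 (R=-0.1667) → pose (2.3119, 0.5360, 3.7924)
step 6: θ'=3.2924 (R=2.0000) → pose (3.2231, 0.9221, 3.2924)

(3.2231, 0.9221, 3.2924)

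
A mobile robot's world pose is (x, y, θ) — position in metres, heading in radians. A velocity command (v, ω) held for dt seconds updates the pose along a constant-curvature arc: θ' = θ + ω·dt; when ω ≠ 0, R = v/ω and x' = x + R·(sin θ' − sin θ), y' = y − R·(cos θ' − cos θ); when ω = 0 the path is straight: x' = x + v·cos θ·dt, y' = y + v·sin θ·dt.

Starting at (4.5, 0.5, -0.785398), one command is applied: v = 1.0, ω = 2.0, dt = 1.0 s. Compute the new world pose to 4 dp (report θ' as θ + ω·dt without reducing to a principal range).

θ' = -0.7854 + 2.0·1.0 = 1.2146
R = v/ω = 1.0/2.0 = 0.5000
x' = 4.5 + 0.5000·(sin 1.2146 − sin -0.7854) = 5.3222
y' = 0.5 − 0.5000·(cos 1.2146 − cos -0.7854) = 0.6792

(5.3222, 0.6792, 1.2146)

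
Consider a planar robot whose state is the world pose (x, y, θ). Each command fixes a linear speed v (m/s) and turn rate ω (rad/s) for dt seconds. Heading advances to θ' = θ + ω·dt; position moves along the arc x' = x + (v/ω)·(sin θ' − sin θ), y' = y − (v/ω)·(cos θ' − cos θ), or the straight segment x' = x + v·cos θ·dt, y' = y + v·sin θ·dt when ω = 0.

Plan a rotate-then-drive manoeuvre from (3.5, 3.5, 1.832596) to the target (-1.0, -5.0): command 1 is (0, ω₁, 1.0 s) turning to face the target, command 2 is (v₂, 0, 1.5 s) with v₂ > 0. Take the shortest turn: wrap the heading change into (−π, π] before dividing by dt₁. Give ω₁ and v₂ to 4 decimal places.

heading to target = atan2(-5−3.5, -1−3.5) = -2.0577
Δθ = wrap(-2.0577 − 1.8326) = 2.3929; ω₁ = Δθ/dt₁ = 2.3929
distance = √((-1−3.5)² + (-5−3.5)²) = 9.6177; v₂ = distance/dt₂ = 6.4118

ω₁ = 2.3929, v₂ = 6.4118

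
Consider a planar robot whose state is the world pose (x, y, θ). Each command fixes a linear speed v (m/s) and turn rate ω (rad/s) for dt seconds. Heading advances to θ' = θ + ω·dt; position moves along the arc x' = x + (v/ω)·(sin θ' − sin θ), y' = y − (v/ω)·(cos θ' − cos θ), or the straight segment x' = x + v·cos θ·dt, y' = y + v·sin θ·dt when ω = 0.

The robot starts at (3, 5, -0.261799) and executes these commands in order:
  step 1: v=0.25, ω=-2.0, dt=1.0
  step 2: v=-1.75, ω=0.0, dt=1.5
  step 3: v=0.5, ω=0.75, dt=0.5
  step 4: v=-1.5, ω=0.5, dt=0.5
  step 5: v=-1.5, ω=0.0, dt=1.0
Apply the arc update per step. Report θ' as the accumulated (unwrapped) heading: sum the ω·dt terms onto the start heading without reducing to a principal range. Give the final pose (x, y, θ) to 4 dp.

(4.8579, 8.8359, -1.6368)

step 1: θ'=-2.2618 (R=-0.1250) → pose (3.0640, 4.7996, -2.2618)
step 2: θ'=-2.2618 (straight) → pose (4.7369, 6.8224, -2.2618)
step 3: θ'=-1.8868 (R=0.6667) → pose (4.6170, 6.6047, -1.8868)
step 4: θ'=-1.6368 (R=-3.0000) → pose (4.7590, 7.3392, -1.6368)
step 5: θ'=-1.6368 (straight) → pose (4.8579, 8.8359, -1.6368)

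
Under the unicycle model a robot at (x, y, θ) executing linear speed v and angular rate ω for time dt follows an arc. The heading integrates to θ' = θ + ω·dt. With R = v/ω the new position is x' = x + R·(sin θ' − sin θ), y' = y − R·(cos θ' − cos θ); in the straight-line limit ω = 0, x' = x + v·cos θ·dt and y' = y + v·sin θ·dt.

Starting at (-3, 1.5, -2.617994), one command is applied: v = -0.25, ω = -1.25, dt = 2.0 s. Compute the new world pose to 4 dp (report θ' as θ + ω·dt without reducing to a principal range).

θ' = -2.6180 + -1.25·2.0 = -5.1180
R = v/ω = -0.25/-1.25 = 0.2000
x' = -3 + 0.2000·(sin -5.1180 − sin -2.6180) = -2.7162
y' = 1.5 − 0.2000·(cos -5.1180 − cos -2.6180) = 1.2479

(-2.7162, 1.2479, -5.1180)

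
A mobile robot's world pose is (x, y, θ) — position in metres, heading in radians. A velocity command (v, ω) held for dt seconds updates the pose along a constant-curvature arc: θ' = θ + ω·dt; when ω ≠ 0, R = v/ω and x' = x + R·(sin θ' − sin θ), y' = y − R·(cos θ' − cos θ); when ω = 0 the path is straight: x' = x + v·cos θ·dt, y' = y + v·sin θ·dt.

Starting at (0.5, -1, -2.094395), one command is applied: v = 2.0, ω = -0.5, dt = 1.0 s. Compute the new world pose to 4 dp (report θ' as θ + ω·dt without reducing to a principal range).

θ' = -2.0944 + -0.5·1.0 = -2.5944
R = v/ω = 2.0/-0.5 = -4.0000
x' = 0.5 + -4.0000·(sin -2.5944 − sin -2.0944) = -0.8829
y' = -1 − -4.0000·(cos -2.5944 − cos -2.0944) = -2.4159

(-0.8829, -2.4159, -2.5944)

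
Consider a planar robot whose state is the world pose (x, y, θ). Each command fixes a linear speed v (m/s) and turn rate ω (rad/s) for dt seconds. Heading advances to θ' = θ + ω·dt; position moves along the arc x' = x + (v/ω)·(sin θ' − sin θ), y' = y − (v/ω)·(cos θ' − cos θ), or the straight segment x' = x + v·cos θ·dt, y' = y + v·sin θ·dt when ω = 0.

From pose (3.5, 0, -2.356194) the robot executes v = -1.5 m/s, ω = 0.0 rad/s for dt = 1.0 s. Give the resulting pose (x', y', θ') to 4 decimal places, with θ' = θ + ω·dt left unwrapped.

θ' = -2.3562 + 0.0·1.0 = -2.3562
ω = 0 → straight: x' = 3.5 + -1.5·cos(-2.3562)·1.0 = 4.5607
y' = 0 + -1.5·sin(-2.3562)·1.0 = 1.0607

(4.5607, 1.0607, -2.3562)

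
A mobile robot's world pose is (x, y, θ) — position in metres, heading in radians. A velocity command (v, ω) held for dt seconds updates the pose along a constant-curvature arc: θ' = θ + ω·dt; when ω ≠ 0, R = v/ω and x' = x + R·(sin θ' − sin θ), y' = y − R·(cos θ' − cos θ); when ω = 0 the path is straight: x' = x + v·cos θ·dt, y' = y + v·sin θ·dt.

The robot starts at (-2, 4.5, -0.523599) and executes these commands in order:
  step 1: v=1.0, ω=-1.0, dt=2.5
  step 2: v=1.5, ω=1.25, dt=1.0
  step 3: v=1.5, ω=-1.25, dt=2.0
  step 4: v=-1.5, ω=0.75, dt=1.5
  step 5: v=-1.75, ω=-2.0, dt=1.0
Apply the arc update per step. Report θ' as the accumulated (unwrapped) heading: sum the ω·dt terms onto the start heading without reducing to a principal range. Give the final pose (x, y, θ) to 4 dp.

step 1: θ'=-3.0236 (R=-1.0000) → pose (-2.3823, 2.6409, -3.0236)
step 2: θ'=-1.7736 (R=1.2000) → pose (-3.4164, 1.6910, -1.7736)
step 3: θ'=-4.2736 (R=-1.2000) → pose (-5.6781, 1.4229, -4.2736)
step 4: θ'=-3.1486 (R=-2.0000) → pose (-3.8816, 0.2726, -3.1486)
step 5: θ'=-5.1486 (R=0.8750) → pose (-3.0947, -0.9721, -5.1486)

(-3.0947, -0.9721, -5.1486)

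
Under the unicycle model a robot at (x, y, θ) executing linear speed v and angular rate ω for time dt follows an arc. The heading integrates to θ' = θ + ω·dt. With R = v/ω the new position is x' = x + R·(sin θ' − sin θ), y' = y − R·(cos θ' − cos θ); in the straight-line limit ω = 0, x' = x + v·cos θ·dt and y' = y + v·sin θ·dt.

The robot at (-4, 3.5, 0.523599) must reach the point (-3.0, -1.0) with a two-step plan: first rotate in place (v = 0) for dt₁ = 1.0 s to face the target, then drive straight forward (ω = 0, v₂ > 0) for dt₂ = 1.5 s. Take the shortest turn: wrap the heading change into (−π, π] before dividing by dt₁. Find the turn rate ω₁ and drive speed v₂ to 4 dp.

ω₁ = -1.8757, v₂ = 3.0732

heading to target = atan2(-1−3.5, -3−-4) = -1.3521
Δθ = wrap(-1.3521 − 0.5236) = -1.8757; ω₁ = Δθ/dt₁ = -1.8757
distance = √((-3−-4)² + (-1−3.5)²) = 4.6098; v₂ = distance/dt₂ = 3.0732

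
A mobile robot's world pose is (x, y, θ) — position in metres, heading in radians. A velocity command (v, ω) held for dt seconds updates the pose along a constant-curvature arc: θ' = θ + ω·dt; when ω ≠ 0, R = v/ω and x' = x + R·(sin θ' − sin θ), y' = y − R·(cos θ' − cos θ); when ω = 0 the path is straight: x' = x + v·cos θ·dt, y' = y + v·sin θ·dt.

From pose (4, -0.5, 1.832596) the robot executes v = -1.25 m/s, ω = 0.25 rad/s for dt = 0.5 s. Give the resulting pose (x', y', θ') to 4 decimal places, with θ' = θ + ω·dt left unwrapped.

(4.1990, -1.0920, 1.9576)

θ' = 1.8326 + 0.25·0.5 = 1.9576
R = v/ω = -1.25/0.25 = -5.0000
x' = 4 + -5.0000·(sin 1.9576 − sin 1.8326) = 4.1990
y' = -0.5 − -5.0000·(cos 1.9576 − cos 1.8326) = -1.0920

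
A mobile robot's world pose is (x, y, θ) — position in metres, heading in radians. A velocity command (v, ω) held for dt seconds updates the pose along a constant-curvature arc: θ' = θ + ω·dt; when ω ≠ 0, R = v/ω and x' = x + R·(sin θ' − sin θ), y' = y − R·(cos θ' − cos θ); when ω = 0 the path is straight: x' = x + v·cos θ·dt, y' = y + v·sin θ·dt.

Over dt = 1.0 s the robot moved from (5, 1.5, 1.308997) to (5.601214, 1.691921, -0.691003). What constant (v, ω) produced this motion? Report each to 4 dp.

Δθ = -0.691003 − 1.308997 = -2.000000
ω = Δθ/dt = -2.000000/1.0 = -2.0000
R = Δx/(sin θ' − sin θ) = -0.3750
v = R·ω = -0.3750·-2.0000 = 0.7500

v = 0.7500, ω = -2.0000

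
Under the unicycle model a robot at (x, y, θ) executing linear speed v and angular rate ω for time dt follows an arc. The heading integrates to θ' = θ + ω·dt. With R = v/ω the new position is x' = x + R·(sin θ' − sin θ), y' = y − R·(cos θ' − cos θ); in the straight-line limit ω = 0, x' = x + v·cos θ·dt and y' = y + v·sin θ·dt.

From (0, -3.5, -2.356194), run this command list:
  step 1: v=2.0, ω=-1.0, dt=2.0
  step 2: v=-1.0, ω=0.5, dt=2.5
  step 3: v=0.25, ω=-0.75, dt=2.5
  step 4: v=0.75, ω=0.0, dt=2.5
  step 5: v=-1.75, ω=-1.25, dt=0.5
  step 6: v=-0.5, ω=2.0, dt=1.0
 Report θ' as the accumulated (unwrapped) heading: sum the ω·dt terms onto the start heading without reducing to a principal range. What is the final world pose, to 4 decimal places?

(-1.6067, -2.9930, -3.6062)

step 1: θ'=-4.3562 (R=-2.0000) → pose (-3.2887, -2.7832, -4.3562)
step 2: θ'=-3.1062 (R=-2.0000) → pose (-1.3434, -4.0845, -3.1062)
step 3: θ'=-4.9812 (R=-0.3333) → pose (-1.6766, -3.6629, -4.9812)
step 4: θ'=-4.9812 (straight) → pose (-1.1786, -1.8552, -4.9812)
step 5: θ'=-5.6062 (R=1.4000) → pose (-1.6513, -2.5747, -5.6062)
step 6: θ'=-3.6062 (R=-0.2500) → pose (-1.6067, -2.9930, -3.6062)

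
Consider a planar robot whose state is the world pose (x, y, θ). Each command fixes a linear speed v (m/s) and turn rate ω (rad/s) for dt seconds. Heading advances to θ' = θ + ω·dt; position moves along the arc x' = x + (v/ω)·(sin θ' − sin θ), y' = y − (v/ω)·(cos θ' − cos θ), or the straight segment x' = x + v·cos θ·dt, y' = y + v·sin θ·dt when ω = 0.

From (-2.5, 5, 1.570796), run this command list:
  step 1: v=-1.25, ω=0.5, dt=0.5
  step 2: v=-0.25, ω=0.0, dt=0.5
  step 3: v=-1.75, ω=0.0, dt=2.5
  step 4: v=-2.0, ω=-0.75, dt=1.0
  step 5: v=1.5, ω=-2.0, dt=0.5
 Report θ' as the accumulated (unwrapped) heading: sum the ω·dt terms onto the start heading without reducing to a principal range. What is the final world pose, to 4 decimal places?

step 1: θ'=1.8208 (R=-2.5000) → pose (-2.4223, 4.3815, 1.8208)
step 2: θ'=1.8208 (straight) → pose (-2.3914, 4.2604, 1.8208)
step 3: θ'=1.8208 (straight) → pose (-1.3090, 0.0214, 1.8208)
step 4: θ'=1.0708 (R=2.6667) → pose (-1.5525, -1.9168, 1.0708)
step 5: θ'=0.0708 (R=-0.7500) → pose (-0.9474, -1.5283, 0.0708)

(-0.9474, -1.5283, 0.0708)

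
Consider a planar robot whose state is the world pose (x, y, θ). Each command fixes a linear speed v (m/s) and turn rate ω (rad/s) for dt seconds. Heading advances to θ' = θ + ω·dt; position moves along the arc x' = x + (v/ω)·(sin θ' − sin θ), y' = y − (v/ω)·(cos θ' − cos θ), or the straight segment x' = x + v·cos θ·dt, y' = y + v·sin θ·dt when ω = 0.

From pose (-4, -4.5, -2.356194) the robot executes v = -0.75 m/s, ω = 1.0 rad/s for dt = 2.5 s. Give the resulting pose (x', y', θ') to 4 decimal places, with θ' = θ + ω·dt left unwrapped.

θ' = -2.3562 + 1.0·2.5 = 0.1438
R = v/ω = -0.75/1.0 = -0.7500
x' = -4 + -0.7500·(sin 0.1438 − sin -2.3562) = -4.6378
y' = -4.5 − -0.7500·(cos 0.1438 − cos -2.3562) = -3.2274

(-4.6378, -3.2274, 0.1438)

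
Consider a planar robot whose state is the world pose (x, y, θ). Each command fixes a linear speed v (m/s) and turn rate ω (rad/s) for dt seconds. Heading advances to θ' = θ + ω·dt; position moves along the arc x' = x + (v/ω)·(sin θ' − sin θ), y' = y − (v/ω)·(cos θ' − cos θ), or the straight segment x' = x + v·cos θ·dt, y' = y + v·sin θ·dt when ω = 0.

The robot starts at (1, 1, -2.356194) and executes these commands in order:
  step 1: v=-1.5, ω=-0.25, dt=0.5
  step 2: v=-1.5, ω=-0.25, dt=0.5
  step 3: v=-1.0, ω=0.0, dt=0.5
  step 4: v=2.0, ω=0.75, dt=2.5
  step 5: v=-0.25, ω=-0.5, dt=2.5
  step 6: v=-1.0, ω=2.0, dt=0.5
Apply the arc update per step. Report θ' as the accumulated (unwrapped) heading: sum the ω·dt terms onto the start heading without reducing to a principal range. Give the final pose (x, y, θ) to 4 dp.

step 1: θ'=-2.4812 (R=6.0000) → pose (1.5621, 1.4958, -2.4812)
step 2: θ'=-2.6062 (R=6.0000) → pose (2.1815, 1.9178, -2.6062)
step 3: θ'=-2.6062 (straight) → pose (2.6116, 2.1728, -2.6062)
step 4: θ'=-0.7312 (R=2.6667) → pose (2.1914, -2.1057, -0.7312)
step 5: θ'=-1.9812 (R=0.5000) → pose (2.0668, -1.5340, -1.9812)
step 6: θ'=-0.9812 (R=-0.5000) → pose (2.0239, -1.0565, -0.9812)

(2.0239, -1.0565, -0.9812)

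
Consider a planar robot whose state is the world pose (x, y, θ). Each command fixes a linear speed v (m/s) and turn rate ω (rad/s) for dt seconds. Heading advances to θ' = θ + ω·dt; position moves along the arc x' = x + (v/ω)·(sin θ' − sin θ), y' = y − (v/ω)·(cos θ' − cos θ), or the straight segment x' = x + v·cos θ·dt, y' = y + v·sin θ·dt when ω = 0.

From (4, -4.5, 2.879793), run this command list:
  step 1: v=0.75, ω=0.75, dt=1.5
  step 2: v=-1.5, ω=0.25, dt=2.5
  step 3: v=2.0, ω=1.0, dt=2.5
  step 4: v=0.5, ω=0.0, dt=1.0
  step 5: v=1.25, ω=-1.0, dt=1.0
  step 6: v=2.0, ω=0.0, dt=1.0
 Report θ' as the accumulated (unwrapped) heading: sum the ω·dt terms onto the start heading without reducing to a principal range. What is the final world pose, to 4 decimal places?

(11.3276, -2.4248, 6.1298)

step 1: θ'=4.0048 (R=1.0000) → pose (2.9813, -4.8159, 4.0048)
step 2: θ'=4.6298 (R=-6.0000) → pose (4.4012, -1.4109, 4.6298)
step 3: θ'=7.1298 (R=2.0000) → pose (7.8925, -2.9009, 7.1298)
step 4: θ'=7.1298 (straight) → pose (8.2238, -2.5264, 7.1298)
step 5: θ'=6.1298 (R=-1.2500) → pose (9.3510, -2.1193, 6.1298)
step 6: θ'=6.1298 (straight) → pose (11.3276, -2.4248, 6.1298)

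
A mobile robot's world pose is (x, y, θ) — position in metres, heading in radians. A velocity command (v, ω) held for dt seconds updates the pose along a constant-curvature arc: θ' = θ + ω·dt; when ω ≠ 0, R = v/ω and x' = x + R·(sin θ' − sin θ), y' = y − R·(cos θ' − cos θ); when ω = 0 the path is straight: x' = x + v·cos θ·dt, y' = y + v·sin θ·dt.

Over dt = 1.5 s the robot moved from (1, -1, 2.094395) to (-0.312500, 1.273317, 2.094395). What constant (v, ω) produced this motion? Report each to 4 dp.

Δθ = 2.094395 − 2.094395 = 0.000000
ω = Δθ/dt = 0.000000/1.5 = 0.0000
ω = 0 → v = (Δx·cos θ + Δy·sin θ)/dt = 1.7500

v = 1.7500, ω = 0.0000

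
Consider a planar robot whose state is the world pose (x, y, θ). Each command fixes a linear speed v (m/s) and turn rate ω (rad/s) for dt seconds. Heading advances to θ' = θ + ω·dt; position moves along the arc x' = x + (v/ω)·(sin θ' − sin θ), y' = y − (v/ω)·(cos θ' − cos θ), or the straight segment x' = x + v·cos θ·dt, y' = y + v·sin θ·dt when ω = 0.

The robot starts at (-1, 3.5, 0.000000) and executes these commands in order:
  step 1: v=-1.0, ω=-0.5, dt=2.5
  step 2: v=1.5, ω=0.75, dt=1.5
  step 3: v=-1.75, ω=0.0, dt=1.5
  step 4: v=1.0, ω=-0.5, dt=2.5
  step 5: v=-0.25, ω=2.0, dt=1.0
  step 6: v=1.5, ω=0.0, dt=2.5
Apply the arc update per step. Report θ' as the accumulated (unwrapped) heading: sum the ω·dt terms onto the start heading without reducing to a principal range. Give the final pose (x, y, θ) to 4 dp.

step 1: θ'=-1.2500 (R=2.0000) → pose (-2.8980, 4.8694, -1.2500)
step 2: θ'=-0.1250 (R=2.0000) → pose (-1.2493, 3.5156, -0.1250)
step 3: θ'=-0.1250 (straight) → pose (-3.8539, 3.8429, -0.1250)
step 4: θ'=-1.3750 (R=-2.0000) → pose (-2.1414, 2.2476, -1.3750)
step 5: θ'=0.6250 (R=-0.1250) → pose (-2.3372, 2.3246, 0.6250)
step 6: θ'=0.6250 (straight) → pose (0.7039, 4.5187, 0.6250)

(0.7039, 4.5187, 0.6250)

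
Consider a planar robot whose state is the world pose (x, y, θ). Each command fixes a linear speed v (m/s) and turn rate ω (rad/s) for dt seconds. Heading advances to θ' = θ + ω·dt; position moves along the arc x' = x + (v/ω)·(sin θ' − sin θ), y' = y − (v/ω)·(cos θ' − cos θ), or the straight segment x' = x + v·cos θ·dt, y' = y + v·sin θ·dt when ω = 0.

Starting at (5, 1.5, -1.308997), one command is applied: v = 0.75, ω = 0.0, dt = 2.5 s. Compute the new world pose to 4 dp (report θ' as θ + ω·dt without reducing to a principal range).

θ' = -1.3090 + 0.0·2.5 = -1.3090
ω = 0 → straight: x' = 5 + 0.75·cos(-1.3090)·2.5 = 5.4853
y' = 1.5 + 0.75·sin(-1.3090)·2.5 = -0.3111

(5.4853, -0.3111, -1.3090)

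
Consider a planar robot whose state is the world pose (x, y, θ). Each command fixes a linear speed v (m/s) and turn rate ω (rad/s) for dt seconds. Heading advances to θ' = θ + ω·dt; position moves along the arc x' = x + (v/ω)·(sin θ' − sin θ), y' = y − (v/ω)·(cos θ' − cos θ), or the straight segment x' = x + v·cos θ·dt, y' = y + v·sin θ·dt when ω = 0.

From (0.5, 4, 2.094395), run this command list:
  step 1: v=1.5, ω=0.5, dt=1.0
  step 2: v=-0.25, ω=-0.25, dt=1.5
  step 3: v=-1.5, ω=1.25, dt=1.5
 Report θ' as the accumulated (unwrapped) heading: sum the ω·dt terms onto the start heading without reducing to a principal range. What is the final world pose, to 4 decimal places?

step 1: θ'=2.5944 (R=3.0000) → pose (-0.5372, 5.0620, 2.5944)
step 2: θ'=2.2194 (R=1.0000) → pose (-0.2606, 4.8120, 2.2194)
step 3: θ'=4.0944 (R=-1.2000) → pose (1.6738, 4.8416, 4.0944)

(1.6738, 4.8416, 4.0944)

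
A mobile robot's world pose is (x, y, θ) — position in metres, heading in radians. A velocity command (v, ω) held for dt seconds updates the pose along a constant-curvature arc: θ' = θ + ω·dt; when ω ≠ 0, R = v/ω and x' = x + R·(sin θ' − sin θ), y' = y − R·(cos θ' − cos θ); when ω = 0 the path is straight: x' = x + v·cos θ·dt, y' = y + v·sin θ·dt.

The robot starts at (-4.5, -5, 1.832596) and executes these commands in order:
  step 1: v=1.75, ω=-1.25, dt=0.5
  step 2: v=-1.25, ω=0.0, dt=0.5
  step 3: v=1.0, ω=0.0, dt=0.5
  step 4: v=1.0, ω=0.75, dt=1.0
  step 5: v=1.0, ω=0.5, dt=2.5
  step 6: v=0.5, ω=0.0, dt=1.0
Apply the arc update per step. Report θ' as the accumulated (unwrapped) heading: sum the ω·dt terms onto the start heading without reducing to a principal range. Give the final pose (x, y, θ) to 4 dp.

(-6.9954, -2.0723, 3.2076)

step 1: θ'=1.2076 (R=-1.4000) → pose (-4.4564, -4.1403, 1.2076)
step 2: θ'=1.2076 (straight) → pose (-4.6784, -4.7245, 1.2076)
step 3: θ'=1.2076 (straight) → pose (-4.5008, -4.2571, 1.2076)
step 4: θ'=1.9576 (R=1.3333) → pose (-4.5123, -3.2805, 1.9576)
step 5: θ'=3.2076 (R=2.0000) → pose (-6.4965, -2.0393, 3.2076)
step 6: θ'=3.2076 (straight) → pose (-6.9954, -2.0723, 3.2076)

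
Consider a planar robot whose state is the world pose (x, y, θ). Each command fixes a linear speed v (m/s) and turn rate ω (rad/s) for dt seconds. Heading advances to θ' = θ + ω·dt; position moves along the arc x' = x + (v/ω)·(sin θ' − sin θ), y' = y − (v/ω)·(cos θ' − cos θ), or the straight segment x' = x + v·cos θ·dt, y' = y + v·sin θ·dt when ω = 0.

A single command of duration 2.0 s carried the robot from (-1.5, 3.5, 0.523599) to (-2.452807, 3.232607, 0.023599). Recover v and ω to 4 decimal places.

Δθ = 0.023599 − 0.523599 = -0.500000
ω = Δθ/dt = -0.500000/2.0 = -0.2500
R = Δx/(sin θ' − sin θ) = 2.0000
v = R·ω = 2.0000·-0.2500 = -0.5000

v = -0.5000, ω = -0.2500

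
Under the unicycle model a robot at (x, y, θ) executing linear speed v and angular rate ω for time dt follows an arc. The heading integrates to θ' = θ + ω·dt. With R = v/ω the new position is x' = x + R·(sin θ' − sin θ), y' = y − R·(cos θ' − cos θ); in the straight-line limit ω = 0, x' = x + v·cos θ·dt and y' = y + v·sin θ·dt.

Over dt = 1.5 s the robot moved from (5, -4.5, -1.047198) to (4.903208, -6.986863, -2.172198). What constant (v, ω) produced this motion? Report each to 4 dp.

Δθ = -2.172198 − -1.047198 = -1.125000
ω = Δθ/dt = -1.125000/1.5 = -0.7500
R = −Δy/(cos θ' − cos θ) = -2.3333
v = R·ω = -2.3333·-0.7500 = 1.7500

v = 1.7500, ω = -0.7500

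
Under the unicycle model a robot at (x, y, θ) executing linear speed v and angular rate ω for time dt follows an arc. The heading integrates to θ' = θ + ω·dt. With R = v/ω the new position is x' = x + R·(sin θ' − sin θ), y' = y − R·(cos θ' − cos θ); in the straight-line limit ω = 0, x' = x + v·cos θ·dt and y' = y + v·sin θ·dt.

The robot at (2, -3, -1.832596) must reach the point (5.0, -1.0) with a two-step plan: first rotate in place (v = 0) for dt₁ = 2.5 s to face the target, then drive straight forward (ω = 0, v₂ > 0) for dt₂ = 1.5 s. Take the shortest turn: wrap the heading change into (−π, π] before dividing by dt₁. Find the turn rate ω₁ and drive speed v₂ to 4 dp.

heading to target = atan2(-1−-3, 5−2) = 0.5880
Δθ = wrap(0.5880 − -1.8326) = 2.4206; ω₁ = Δθ/dt₁ = 0.9682
distance = √((5−2)² + (-1−-3)²) = 3.6056; v₂ = distance/dt₂ = 2.4037

ω₁ = 0.9682, v₂ = 2.4037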